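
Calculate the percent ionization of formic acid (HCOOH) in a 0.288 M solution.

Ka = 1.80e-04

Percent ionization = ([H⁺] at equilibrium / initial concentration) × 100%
Percent ionization = 2.47%

Let x = [H⁺]. Ka = x²/(C - x) ⇒ x² + (1.80e-04)x - (1.80e-04)(0.288) = 0. x = 7.1106e-03. Percent = (7.1106e-03/0.288) × 100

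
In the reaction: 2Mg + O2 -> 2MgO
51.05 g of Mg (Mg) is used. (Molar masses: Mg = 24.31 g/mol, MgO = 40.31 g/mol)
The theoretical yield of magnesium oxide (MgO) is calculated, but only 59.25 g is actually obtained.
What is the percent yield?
Moles of Mg = 51.05 g ÷ 24.31 g/mol = 2.09996 mol
Mole ratio: 2 mol MgO / 2 mol Mg
Moles of MgO = 2.09996 × (2/2) = 2.09996 mol
Theoretical yield = 2.09996 mol × 40.31 g/mol = 84.649 g
Actual yield = 59.25 g
Percent yield = (59.25 / 84.649) × 100% = 70.0%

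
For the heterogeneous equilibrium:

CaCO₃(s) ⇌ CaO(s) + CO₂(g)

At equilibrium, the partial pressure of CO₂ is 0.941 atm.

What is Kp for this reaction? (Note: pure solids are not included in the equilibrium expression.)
K_p = 0.941

Solids (CaCO₃, CaO) have activity 1 and are excluded.
Kp = P(CO₂) = 0.941.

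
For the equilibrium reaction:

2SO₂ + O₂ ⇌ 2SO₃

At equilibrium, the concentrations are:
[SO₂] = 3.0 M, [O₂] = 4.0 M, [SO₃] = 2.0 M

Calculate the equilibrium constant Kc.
K_c = 0.1111

Kc = ([SO₃]^2) / ([SO₂]^2 × [O₂])
   = ((2.0)^2) / ((3.0)^2·(4.0))
   = 4 / 36 = 0.1111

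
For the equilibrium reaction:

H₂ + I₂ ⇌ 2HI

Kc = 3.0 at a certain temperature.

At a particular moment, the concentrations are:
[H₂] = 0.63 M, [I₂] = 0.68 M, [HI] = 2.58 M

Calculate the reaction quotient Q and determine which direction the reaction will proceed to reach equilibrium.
Q = 15.538, Q > K, reaction proceeds reverse (toward reactants)

Q = ([HI]^2) / ([H₂] × [I₂])
  = ((2.58)^2) / ((0.63)·(0.68)) = 6.6564/0.4284 = 15.54
Since Q = 15.54 > Kc = 3.0, the reaction proceeds reverse (toward reactants) to reach equilibrium.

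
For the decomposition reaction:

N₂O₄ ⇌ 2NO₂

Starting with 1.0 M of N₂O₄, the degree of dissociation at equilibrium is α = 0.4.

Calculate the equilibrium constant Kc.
K_c = 1.0667

x = α·[A]₀ = 0.4 × 1.0 = 0.4 M dissociated.
At eq: [N₂O₄] = 1.0 − 0.4 = 0.6 M; [NO₂] = 2x = 0.8 M.
Kc = [NO₂]²/[N₂O₄] = (0.8)²/0.6 = 1.067.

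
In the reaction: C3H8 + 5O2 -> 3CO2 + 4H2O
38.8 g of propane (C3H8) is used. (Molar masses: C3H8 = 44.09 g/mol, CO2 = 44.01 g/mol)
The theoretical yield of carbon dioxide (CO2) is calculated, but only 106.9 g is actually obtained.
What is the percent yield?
Moles of C3H8 = 38.8 g ÷ 44.09 g/mol = 0.880018 mol
Mole ratio: 3 mol CO2 / 1 mol C3H8
Moles of CO2 = 0.880018 × (3/1) = 2.64005 mol
Theoretical yield = 2.64005 mol × 44.01 g/mol = 116.19 g
Actual yield = 106.9 g
Percent yield = (106.9 / 116.19) × 100% = 92.0%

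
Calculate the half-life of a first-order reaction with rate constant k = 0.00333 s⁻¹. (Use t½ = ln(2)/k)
208.15 s

t½ = ln(2)/k = 0.6931/0.00333 = 208.15 s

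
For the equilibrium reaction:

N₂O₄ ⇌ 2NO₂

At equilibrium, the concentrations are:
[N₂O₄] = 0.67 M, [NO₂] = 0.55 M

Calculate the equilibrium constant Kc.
K_c = 0.4515

Kc = ([NO₂]^2) / ([N₂O₄])
   = ((0.55)^2) / ((0.67))
   = 0.3025 / 0.67 = 0.4515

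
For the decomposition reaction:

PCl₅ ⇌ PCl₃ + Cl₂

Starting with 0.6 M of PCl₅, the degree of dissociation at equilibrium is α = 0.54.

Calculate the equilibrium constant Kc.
K_c = 0.3803

x = α·[A]₀ = 0.54 × 0.6 = 0.324 M dissociated.
At eq: [PCl₅] = 0.6 − 0.324 = 0.276 M; [PCl₃] = [Cl₂] = x = 0.324 M.
Kc = [PCl₃][Cl₂]/[PCl₅] = (0.324)²/0.276 = 0.3803.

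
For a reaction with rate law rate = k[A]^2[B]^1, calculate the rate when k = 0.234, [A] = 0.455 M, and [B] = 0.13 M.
0.006298 M/s

rate = k·[A]^2·[B]^1 = 0.234·(0.455)^2·(0.13)^1 = 0.234·0.207025·0.13 = 0.006298 M/s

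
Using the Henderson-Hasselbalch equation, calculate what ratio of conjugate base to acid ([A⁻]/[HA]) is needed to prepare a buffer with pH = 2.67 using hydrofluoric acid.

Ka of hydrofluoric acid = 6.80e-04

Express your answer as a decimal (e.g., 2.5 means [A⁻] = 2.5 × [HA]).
[A⁻]/[HA] = 0.318

pKa = −log(6.80e-04) = 3.1675. pH = pKa + log([A⁻]/[HA]). 2.67 = 3.1675 + log(ratio). log(ratio) = 2.67 − 3.1675 = -0.4975. ratio = 10^(-0.4975) = 0.318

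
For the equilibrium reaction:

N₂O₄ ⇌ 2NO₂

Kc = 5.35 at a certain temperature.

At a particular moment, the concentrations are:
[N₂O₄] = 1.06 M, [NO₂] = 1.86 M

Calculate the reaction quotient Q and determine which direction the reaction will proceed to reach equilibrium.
Q = 3.264, Q < K, reaction proceeds forward (toward products)

Q = ([NO₂]^2) / ([N₂O₄])
  = ((1.86)^2) / ((1.06)) = 3.4596/1.06 = 3.264
Since Q = 3.264 < Kc = 5.35, the reaction proceeds forward (toward products) to reach equilibrium.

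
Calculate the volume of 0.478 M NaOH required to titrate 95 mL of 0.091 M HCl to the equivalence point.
V_{base} = 18.1 mL

At equivalence: moles acid = moles base.
moles HCl = 0.091 M × 0.095 L = 0.008645 mol
V_NaOH = 0.008645 mol ÷ 0.478 M = 0.01809 L = 18.1 mL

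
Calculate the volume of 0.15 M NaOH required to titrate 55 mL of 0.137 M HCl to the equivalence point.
V_{base} = 50.2 mL

At equivalence: moles acid = moles base.
moles HCl = 0.137 M × 0.055 L = 0.007535 mol
V_NaOH = 0.007535 mol ÷ 0.15 M = 0.05023 L = 50.2 mL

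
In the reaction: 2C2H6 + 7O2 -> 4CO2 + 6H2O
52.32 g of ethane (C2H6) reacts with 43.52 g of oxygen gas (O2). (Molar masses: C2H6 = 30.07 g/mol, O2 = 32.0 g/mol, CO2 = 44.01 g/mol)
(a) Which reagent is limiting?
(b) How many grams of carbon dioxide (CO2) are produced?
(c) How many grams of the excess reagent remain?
(a) O2, (b) 34.2 g, (c) 40.64 g

Moles of C2H6 = 52.32 g ÷ 30.07 g/mol = 1.73994 mol
Moles of O2 = 43.52 g ÷ 32.0 g/mol = 1.36 mol
Moles ÷ coefficient: C2H6: 1.73994/2 = 0.87, O2: 1.36/7 = 0.1943
(a) O2 has the smaller value, so O2 is the limiting reagent.
(b) Moles of CO2 = 1.36 mol O2 × (4/7) = 0.777143 mol; mass = 0.777143 mol × 44.01 g/mol = 34.2 g
(c) C2H6 consumed = 1.36 × (2/7) = 0.388571 mol; remaining = 1.73994 − 0.388571 = 1.35137 mol; mass = 1.35137 mol × 30.07 g/mol = 40.64 g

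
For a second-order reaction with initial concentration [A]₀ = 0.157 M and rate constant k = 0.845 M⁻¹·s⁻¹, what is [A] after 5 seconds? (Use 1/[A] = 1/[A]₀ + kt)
0.0944 M

1/[A] = 1/[A]₀ + k·t = 1/0.157 + (0.845)·(5) = 6.3694 + 4.2250 = 10.5944
[A] = 1/10.5944 = 0.0944 M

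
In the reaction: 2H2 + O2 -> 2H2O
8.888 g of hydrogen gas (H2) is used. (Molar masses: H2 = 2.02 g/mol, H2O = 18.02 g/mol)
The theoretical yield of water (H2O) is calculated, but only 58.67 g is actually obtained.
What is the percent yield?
Moles of H2 = 8.888 g ÷ 2.02 g/mol = 4.4 mol
Mole ratio: 2 mol H2O / 2 mol H2
Moles of H2O = 4.4 × (2/2) = 4.4 mol
Theoretical yield = 4.4 mol × 18.02 g/mol = 79.288 g
Actual yield = 58.67 g
Percent yield = (58.67 / 79.288) × 100% = 74.0%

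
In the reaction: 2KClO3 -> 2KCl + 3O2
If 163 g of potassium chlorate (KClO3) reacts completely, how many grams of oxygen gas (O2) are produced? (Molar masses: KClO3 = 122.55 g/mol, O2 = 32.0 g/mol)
Moles of KClO3 = 163 g ÷ 122.55 g/mol = 1.33007 mol
Mole ratio: 3 mol O2 / 2 mol KClO3
Moles of O2 = 1.33007 × (3/2) = 1.9951 mol
Mass of O2 = 1.9951 mol × 32.0 g/mol = 63.84 g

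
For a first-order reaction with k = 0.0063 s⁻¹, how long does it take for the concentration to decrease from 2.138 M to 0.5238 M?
223.26 s

From ln[A] = ln[A]₀ - k·t: t = ln([A]₀/[A])/k = ln(2.138/0.5238)/0.0063 = ln(4.0817)/0.0063 = 1.4065/0.0063 = 223.26 s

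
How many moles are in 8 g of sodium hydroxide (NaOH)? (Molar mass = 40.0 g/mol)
Moles = 8 g ÷ 40.0 g/mol = 0.2 mol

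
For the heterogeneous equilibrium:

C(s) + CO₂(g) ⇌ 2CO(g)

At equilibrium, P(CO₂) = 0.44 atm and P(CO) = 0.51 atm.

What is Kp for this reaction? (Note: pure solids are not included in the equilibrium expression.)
K_p = 0.591

Solid C is excluded.
Kp = P(CO)²/P(CO₂) = (0.51)²/0.44 = 0.2601/0.44 = 0.591.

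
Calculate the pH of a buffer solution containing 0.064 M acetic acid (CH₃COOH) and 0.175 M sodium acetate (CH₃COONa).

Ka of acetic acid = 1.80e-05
pH = 5.18

pKa = -log(1.80e-05) = 4.74. pH = pKa + log([A⁻]/[HA]) = 4.74 + log(0.175/0.064)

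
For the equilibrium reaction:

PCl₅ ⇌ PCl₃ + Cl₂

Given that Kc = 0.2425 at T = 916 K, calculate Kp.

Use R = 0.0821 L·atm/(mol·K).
K_p = 18.2369

Δn = (moles gaseous products) − (moles gaseous reactants) = 1
T = 916 K; RT = 0.0821 × 916 = 75.2036
Kp = Kc·(RT)^Δn = 0.2425 × (75.2036)^1 = 0.2425 × 75.2036 = 18.2369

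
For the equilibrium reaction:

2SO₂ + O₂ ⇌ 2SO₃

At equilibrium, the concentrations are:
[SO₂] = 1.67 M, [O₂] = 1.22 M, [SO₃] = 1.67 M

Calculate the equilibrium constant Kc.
K_c = 0.8197

Kc = ([SO₃]^2) / ([SO₂]^2 × [O₂])
   = ((1.67)^2) / ((1.67)^2·(1.22))
   = 2.7889 / 3.4025 = 0.8197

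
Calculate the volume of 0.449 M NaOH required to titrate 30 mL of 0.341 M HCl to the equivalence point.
V_{base} = 22.8 mL

At equivalence: moles acid = moles base.
moles HCl = 0.341 M × 0.03 L = 0.01023 mol
V_NaOH = 0.01023 mol ÷ 0.449 M = 0.02278 L = 22.8 mL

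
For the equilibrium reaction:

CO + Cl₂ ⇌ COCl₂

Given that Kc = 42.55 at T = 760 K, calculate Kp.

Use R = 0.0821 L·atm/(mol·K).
K_p = 0.6819

Δn = (moles gaseous products) − (moles gaseous reactants) = -1
T = 760 K; RT = 0.0821 × 760 = 62.396
Kp = Kc·(RT)^Δn = 42.55 × (62.396)^-1 = 42.55 × 0.0160267 = 0.6819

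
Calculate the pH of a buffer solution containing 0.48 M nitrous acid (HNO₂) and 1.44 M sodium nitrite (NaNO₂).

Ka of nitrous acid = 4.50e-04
pH = 3.82

pKa = -log(4.50e-04) = 3.35. pH = pKa + log([A⁻]/[HA]) = 3.35 + log(1.44/0.48)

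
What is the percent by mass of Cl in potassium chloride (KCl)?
Mass of Cl in formula = 35.45 × 1 = 35.45 g/mol
Molar mass = 74.55 g/mol
% Cl = (35.45/74.55) × 100% = 47.55%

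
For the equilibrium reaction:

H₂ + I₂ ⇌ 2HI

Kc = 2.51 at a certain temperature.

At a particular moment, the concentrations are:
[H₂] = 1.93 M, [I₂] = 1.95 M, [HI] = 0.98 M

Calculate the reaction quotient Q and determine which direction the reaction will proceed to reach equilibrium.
Q = 0.255, Q < K, reaction proceeds forward (toward products)

Q = ([HI]^2) / ([H₂] × [I₂])
  = ((0.98)^2) / ((1.93)·(1.95)) = 0.9604/3.7635 = 0.2552
Since Q = 0.2552 < Kc = 2.51, the reaction proceeds forward (toward products) to reach equilibrium.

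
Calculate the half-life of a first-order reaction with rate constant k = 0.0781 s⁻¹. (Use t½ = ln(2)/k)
8.88 s

t½ = ln(2)/k = 0.6931/0.0781 = 8.88 s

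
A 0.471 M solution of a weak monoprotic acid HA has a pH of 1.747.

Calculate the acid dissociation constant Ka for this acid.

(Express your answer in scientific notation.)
K_a = 7.08e-04

[H⁺] = 10^(−pH) = 10^(−1.747) = 1.791e-02 M. For HA ⇌ H⁺ + A⁻, Ka = x²/(C − x) = (1.791e-02)²/(0.471 − 1.791e-02) = 7.08e-04.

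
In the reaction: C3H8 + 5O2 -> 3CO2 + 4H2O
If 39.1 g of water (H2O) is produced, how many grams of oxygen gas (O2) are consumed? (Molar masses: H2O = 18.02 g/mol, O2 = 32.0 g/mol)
Moles of H2O = 39.1 g ÷ 18.02 g/mol = 2.16981 mol
Mole ratio: 5 mol O2 / 4 mol H2O
Moles of O2 = 2.16981 × (5/4) = 2.71226 mol
Mass of O2 = 2.71226 mol × 32.0 g/mol = 86.79 g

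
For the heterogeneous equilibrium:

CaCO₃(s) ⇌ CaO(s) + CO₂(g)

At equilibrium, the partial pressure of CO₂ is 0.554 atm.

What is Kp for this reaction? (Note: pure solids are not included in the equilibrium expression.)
K_p = 0.554

Solids (CaCO₃, CaO) have activity 1 and are excluded.
Kp = P(CO₂) = 0.554.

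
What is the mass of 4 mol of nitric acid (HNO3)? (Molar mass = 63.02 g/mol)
Mass = 4 mol × 63.02 g/mol = 252.1 g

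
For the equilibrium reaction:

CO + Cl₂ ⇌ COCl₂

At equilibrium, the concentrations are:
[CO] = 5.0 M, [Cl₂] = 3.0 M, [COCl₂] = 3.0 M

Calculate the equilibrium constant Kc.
K_c = 0.2000

Kc = ([COCl₂]) / ([CO] × [Cl₂])
   = ((3.0)) / ((5.0)·(3.0))
   = 3 / 15 = 0.2000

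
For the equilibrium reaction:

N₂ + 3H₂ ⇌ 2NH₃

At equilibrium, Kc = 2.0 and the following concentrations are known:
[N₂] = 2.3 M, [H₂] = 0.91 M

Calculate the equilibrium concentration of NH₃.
[NH₃] = 1.8618 M

Kc = ([NH₃]^2) / ([N₂] × [H₂]^3) = 2.0
[NH₃]^2 = Kc · (reactant terms)/(other product terms) = 2.0 · 1.7332 / 1 = 3.4664
[NH₃] = (3.4664)^(1/2) = 1.8618 M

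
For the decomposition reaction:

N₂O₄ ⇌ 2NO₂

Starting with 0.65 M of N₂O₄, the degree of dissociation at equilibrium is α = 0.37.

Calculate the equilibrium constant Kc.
K_c = 0.5650

x = α·[A]₀ = 0.37 × 0.65 = 0.2405 M dissociated.
At eq: [N₂O₄] = 0.65 − 0.2405 = 0.4095 M; [NO₂] = 2x = 0.481 M.
Kc = [NO₂]²/[N₂O₄] = (0.481)²/0.4095 = 0.565.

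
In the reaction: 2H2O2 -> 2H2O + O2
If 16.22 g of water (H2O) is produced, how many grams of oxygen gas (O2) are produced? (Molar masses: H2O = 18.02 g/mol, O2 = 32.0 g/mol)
Moles of H2O = 16.22 g ÷ 18.02 g/mol = 0.900111 mol
Mole ratio: 1 mol O2 / 2 mol H2O
Moles of O2 = 0.900111 × (1/2) = 0.450055 mol
Mass of O2 = 0.450055 mol × 32.0 g/mol = 14.4 g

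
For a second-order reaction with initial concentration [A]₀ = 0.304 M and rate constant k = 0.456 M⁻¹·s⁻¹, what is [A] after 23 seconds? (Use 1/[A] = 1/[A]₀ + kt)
0.0726 M

1/[A] = 1/[A]₀ + k·t = 1/0.304 + (0.456)·(23) = 3.2895 + 10.4880 = 13.7775
[A] = 1/13.7775 = 0.0726 M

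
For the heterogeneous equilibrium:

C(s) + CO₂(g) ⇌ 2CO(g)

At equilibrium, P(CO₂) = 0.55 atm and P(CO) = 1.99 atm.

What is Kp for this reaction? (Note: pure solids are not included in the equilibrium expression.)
K_p = 7.200

Solid C is excluded.
Kp = P(CO)²/P(CO₂) = (1.99)²/0.55 = 3.96/0.55 = 7.200.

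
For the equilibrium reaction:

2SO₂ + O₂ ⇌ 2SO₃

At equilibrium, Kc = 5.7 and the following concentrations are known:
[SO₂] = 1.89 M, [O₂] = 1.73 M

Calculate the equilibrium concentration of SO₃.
[SO₃] = 5.9350 M

Kc = ([SO₃]^2) / ([SO₂]^2 × [O₂]) = 5.7
[SO₃]^2 = Kc · (reactant terms)/(other product terms) = 5.7 · 6.1797 / 1 = 35.224
[SO₃] = (35.224)^(1/2) = 5.9350 M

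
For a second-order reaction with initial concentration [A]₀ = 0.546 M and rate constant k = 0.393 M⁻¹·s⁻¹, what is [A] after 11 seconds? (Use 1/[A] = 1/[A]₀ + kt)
0.1625 M

1/[A] = 1/[A]₀ + k·t = 1/0.546 + (0.393)·(11) = 1.8315 + 4.3230 = 6.1545
[A] = 1/6.1545 = 0.1625 M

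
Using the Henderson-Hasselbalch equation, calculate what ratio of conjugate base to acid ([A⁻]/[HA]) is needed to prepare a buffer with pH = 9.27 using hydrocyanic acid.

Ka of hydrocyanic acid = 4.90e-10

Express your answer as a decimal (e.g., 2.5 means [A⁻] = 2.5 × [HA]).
[A⁻]/[HA] = 0.912

pKa = −log(4.90e-10) = 9.3098. pH = pKa + log([A⁻]/[HA]). 9.27 = 9.3098 + log(ratio). log(ratio) = 9.27 − 9.3098 = -0.0398. ratio = 10^(-0.0398) = 0.912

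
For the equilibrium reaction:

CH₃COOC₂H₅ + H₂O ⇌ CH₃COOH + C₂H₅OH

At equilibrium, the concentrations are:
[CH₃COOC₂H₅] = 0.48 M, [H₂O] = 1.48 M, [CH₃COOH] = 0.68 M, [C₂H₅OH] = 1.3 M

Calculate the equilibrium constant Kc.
K_c = 1.2444

Kc = ([CH₃COOH] × [C₂H₅OH]) / ([CH₃COOC₂H₅] × [H₂O])
   = ((0.68)·(1.3)) / ((0.48)·(1.48))
   = 0.884 / 0.7104 = 1.2444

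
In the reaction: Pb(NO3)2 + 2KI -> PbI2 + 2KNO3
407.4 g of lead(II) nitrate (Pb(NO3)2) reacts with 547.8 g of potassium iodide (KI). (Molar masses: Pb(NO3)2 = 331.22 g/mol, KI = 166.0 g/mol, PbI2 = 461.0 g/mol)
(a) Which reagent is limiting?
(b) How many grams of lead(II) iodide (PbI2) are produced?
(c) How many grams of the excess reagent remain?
(a) Pb(NO3)2, (b) 567 g, (c) 139.4 g

Moles of Pb(NO3)2 = 407.4 g ÷ 331.22 g/mol = 1.23 mol
Moles of KI = 547.8 g ÷ 166.0 g/mol = 3.3 mol
Moles ÷ coefficient: Pb(NO3)2: 1.23/1 = 1.23, KI: 3.3/2 = 1.65
(a) Pb(NO3)2 has the smaller value, so Pb(NO3)2 is the limiting reagent.
(b) Moles of PbI2 = 1.23 mol Pb(NO3)2 × (1/1) = 1.23 mol; mass = 1.23 mol × 461.0 g/mol = 567 g
(c) KI consumed = 1.23 × (2/1) = 2.46 mol; remaining = 3.3 − 2.46 = 0.840004 mol; mass = 0.840004 mol × 166.0 g/mol = 139.4 g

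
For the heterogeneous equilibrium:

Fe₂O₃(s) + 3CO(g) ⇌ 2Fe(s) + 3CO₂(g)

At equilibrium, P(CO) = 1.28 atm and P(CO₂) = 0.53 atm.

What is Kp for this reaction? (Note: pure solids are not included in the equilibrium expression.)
K_p = 0.071

Solids (Fe₂O₃, Fe) are excluded.
Kp = P(CO₂)³/P(CO)³ = (0.53)³/(1.28)³ = 0.1489/2.097 = 0.071.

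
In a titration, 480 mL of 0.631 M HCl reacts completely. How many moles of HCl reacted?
Moles = Molarity × Volume (L)
Moles = 0.631 M × 0.48 L = 0.3029 mol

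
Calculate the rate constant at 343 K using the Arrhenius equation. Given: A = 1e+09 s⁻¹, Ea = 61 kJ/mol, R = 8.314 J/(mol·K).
5.13e-01 s⁻¹

k = A·exp(-Ea/(R·T)) = 1e+09·exp(-61000/(8.314·343)) = 1e+09·exp(-21.3907) = 1e+09·5.1301e-10 = 5.13e-01 s⁻¹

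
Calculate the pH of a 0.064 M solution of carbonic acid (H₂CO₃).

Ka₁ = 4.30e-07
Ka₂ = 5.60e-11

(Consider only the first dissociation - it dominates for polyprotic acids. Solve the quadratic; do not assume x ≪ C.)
pH = 3.78

x² + Ka₁·x − Ka₁·C = 0 with Ka₁ = 4.30e-07, C = 0.064.
x = (−Ka₁ + √(Ka₁² + 4·Ka₁·C))/2 = 1.6568e-04 M, so pH = 3.78.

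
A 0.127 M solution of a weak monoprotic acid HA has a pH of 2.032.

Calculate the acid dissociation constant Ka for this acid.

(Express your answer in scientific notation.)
K_a = 7.33e-04

[H⁺] = 10^(−pH) = 10^(−2.032) = 9.290e-03 M. For HA ⇌ H⁺ + A⁻, Ka = x²/(C − x) = (9.290e-03)²/(0.127 − 9.290e-03) = 7.33e-04.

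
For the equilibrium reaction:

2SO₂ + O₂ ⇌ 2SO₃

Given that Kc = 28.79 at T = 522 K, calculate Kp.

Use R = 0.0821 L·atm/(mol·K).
K_p = 0.6718

Δn = (moles gaseous products) − (moles gaseous reactants) = -1
T = 522 K; RT = 0.0821 × 522 = 42.8562
Kp = Kc·(RT)^Δn = 28.79 × (42.8562)^-1 = 28.79 × 0.0233338 = 0.6718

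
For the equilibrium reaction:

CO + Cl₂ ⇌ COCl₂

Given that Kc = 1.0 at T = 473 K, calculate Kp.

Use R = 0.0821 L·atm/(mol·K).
K_p = 0.0258

Δn = (moles gaseous products) − (moles gaseous reactants) = -1
T = 473 K; RT = 0.0821 × 473 = 38.8333
Kp = Kc·(RT)^Δn = 1.0 × (38.8333)^-1 = 1.0 × 0.0257511 = 0.0258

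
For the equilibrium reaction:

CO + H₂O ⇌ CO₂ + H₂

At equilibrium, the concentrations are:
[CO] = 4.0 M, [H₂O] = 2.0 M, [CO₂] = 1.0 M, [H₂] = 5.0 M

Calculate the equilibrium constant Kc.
K_c = 0.6250

Kc = ([CO₂] × [H₂]) / ([CO] × [H₂O])
   = ((1.0)·(5.0)) / ((4.0)·(2.0))
   = 5 / 8 = 0.6250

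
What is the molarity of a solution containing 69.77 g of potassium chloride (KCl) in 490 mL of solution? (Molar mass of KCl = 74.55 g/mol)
Moles of KCl = 69.77 g ÷ 74.55 g/mol = 0.935882 mol
Volume = 490 mL = 0.49 L
Molarity = 0.935882 mol ÷ 0.49 L = 1.91 M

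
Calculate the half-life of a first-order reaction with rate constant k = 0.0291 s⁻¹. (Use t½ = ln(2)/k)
23.82 s

t½ = ln(2)/k = 0.6931/0.0291 = 23.82 s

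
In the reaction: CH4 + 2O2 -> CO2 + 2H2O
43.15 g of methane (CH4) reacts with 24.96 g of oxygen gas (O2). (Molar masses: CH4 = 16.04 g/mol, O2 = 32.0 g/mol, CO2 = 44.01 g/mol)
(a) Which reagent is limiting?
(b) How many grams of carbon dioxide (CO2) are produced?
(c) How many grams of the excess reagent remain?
(a) O2, (b) 17.16 g, (c) 36.89 g

Moles of CH4 = 43.15 g ÷ 16.04 g/mol = 2.69015 mol
Moles of O2 = 24.96 g ÷ 32.0 g/mol = 0.78 mol
Moles ÷ coefficient: CH4: 2.69015/1 = 2.69, O2: 0.78/2 = 0.39
(a) O2 has the smaller value, so O2 is the limiting reagent.
(b) Moles of CO2 = 0.78 mol O2 × (1/2) = 0.39 mol; mass = 0.39 mol × 44.01 g/mol = 17.16 g
(c) CH4 consumed = 0.78 × (1/2) = 0.39 mol; remaining = 2.69015 − 0.39 = 2.30015 mol; mass = 2.30015 mol × 16.04 g/mol = 36.89 g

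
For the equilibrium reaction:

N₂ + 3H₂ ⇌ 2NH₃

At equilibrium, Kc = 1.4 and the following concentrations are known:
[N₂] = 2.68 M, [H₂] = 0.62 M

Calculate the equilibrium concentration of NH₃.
[NH₃] = 0.9456 M

Kc = ([NH₃]^2) / ([N₂] × [H₂]^3) = 1.4
[NH₃]^2 = Kc · (reactant terms)/(other product terms) = 1.4 · 0.63872 / 1 = 0.89421
[NH₃] = (0.89421)^(1/2) = 0.9456 M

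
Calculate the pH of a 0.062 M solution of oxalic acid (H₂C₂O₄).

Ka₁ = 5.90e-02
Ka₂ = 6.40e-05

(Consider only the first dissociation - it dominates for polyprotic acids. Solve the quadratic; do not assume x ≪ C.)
pH = 1.42

x² + Ka₁·x − Ka₁·C = 0 with Ka₁ = 5.90e-02, C = 0.062.
x = (−Ka₁ + √(Ka₁² + 4·Ka₁·C))/2 = 3.7792e-02 M, so pH = 1.42.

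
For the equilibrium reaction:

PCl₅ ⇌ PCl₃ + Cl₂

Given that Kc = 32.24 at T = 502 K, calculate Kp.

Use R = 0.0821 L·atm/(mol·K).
K_p = 1.33e+03

Δn = (moles gaseous products) − (moles gaseous reactants) = 1
T = 502 K; RT = 0.0821 × 502 = 41.2142
Kp = Kc·(RT)^Δn = 32.24 × (41.2142)^1 = 32.24 × 41.2142 = 1.33e+03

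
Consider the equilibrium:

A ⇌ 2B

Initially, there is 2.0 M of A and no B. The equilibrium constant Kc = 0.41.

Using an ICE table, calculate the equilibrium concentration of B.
[B] = 0.809 M

ICE: [A] = 2.0 − x, [B] = 2x.
Kc = (2x)²/(2.0 − x) = 0.41 ⇒ 4x² + 0.41x − 0.82 = 0.
x = (−0.41 + √(0.41² + 4·4·0.82))/(2·4) = (−0.41 + √13.288)/8 = 0.40441.
[B] = 2x = 0.809 M.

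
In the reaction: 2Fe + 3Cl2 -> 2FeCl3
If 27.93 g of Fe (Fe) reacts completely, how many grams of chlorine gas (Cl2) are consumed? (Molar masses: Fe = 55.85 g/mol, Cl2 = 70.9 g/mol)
Moles of Fe = 27.93 g ÷ 55.85 g/mol = 0.50009 mol
Mole ratio: 3 mol Cl2 / 2 mol Fe
Moles of Cl2 = 0.50009 × (3/2) = 0.750134 mol
Mass of Cl2 = 0.750134 mol × 70.9 g/mol = 53.18 g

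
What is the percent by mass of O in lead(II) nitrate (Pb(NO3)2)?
Mass of O in formula = 16.0 × 6 = 96 g/mol
Molar mass = 331.22 g/mol
% O = (96/331.22) × 100% = 28.98%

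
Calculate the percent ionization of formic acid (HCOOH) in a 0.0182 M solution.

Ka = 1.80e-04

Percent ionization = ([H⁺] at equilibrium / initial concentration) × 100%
Percent ionization = 9.46%

Let x = [H⁺]. Ka = x²/(C - x) ⇒ x² + (1.80e-04)x - (1.80e-04)(0.0182) = 0. x = 1.7222e-03. Percent = (1.7222e-03/0.0182) × 100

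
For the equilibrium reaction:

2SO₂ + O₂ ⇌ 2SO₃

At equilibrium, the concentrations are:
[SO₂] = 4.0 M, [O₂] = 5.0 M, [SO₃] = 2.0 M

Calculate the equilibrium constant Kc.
K_c = 0.0500

Kc = ([SO₃]^2) / ([SO₂]^2 × [O₂])
   = ((2.0)^2) / ((4.0)^2·(5.0))
   = 4 / 80 = 0.0500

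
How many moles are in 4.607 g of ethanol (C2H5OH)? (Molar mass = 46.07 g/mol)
Moles = 4.607 g ÷ 46.07 g/mol = 0.1 mol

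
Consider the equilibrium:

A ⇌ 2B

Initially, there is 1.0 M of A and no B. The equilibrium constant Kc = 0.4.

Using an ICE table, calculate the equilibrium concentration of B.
[B] = 0.540 M

ICE: [A] = 1.0 − x, [B] = 2x.
Kc = (2x)²/(1.0 − x) = 0.4 ⇒ 4x² + 0.4x − 0.4 = 0.
x = (−0.4 + √(0.4² + 4·4·0.4))/(2·4) = (−0.4 + √6.56)/8 = 0.27016.
[B] = 2x = 0.540 M.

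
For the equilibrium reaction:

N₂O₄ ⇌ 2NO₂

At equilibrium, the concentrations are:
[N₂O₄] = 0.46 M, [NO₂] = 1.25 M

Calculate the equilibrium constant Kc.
K_c = 3.3967

Kc = ([NO₂]^2) / ([N₂O₄])
   = ((1.25)^2) / ((0.46))
   = 1.5625 / 0.46 = 3.3967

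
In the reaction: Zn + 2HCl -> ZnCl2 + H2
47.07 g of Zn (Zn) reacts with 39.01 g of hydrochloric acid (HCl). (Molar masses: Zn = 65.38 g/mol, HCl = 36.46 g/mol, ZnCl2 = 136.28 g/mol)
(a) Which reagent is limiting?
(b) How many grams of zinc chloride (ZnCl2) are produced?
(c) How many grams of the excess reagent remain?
(a) HCl, (b) 72.91 g, (c) 12.09 g

Moles of Zn = 47.07 g ÷ 65.38 g/mol = 0.719945 mol
Moles of HCl = 39.01 g ÷ 36.46 g/mol = 1.06994 mol
Moles ÷ coefficient: Zn: 0.719945/1 = 0.7199, HCl: 1.06994/2 = 0.535
(a) HCl has the smaller value, so HCl is the limiting reagent.
(b) Moles of ZnCl2 = 1.06994 mol HCl × (1/2) = 0.53497 mol; mass = 0.53497 mol × 136.28 g/mol = 72.91 g
(c) Zn consumed = 1.06994 × (1/2) = 0.53497 mol; remaining = 0.719945 − 0.53497 = 0.184975 mol; mass = 0.184975 mol × 65.38 g/mol = 12.09 g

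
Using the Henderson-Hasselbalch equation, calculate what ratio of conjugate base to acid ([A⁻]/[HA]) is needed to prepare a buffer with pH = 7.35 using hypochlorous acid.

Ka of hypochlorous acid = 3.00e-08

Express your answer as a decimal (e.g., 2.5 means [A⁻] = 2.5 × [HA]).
[A⁻]/[HA] = 0.672

pKa = −log(3.00e-08) = 7.5229. pH = pKa + log([A⁻]/[HA]). 7.35 = 7.5229 + log(ratio). log(ratio) = 7.35 − 7.5229 = -0.1729. ratio = 10^(-0.1729) = 0.672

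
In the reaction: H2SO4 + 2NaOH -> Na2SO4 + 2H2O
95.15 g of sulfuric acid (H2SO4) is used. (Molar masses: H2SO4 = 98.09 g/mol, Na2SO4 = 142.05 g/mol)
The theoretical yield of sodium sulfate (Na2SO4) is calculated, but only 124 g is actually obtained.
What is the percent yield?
Moles of H2SO4 = 95.15 g ÷ 98.09 g/mol = 0.970028 mol
Mole ratio: 1 mol Na2SO4 / 1 mol H2SO4
Moles of Na2SO4 = 0.970028 × (1/1) = 0.970028 mol
Theoretical yield = 0.970028 mol × 142.05 g/mol = 137.79 g
Actual yield = 124 g
Percent yield = (124 / 137.79) × 100% = 90.0%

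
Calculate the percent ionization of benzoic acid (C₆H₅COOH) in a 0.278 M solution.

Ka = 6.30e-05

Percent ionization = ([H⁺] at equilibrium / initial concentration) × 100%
Percent ionization = 1.49%

Let x = [H⁺]. Ka = x²/(C - x) ⇒ x² + (6.30e-05)x - (6.30e-05)(0.278) = 0. x = 4.1536e-03. Percent = (4.1536e-03/0.278) × 100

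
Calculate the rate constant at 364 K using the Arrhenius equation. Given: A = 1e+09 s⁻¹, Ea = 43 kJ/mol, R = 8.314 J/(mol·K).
6.75e+02 s⁻¹

k = A·exp(-Ea/(R·T)) = 1e+09·exp(-43000/(8.314·364)) = 1e+09·exp(-14.2088) = 1e+09·6.7484e-07 = 6.75e+02 s⁻¹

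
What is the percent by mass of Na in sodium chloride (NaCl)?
Mass of Na in formula = 22.99 × 1 = 22.99 g/mol
Molar mass = 58.44 g/mol
% Na = (22.99/58.44) × 100% = 39.34%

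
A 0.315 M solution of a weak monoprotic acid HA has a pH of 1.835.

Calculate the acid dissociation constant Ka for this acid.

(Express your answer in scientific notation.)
K_a = 7.12e-04

[H⁺] = 10^(−pH) = 10^(−1.835) = 1.462e-02 M. For HA ⇌ H⁺ + A⁻, Ka = x²/(C − x) = (1.462e-02)²/(0.315 − 1.462e-02) = 7.12e-04.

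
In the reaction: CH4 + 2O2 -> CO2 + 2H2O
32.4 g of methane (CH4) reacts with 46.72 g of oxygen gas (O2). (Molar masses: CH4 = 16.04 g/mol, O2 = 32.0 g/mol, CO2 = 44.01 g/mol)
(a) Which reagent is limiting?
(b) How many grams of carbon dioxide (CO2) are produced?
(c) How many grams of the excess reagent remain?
(a) O2, (b) 32.13 g, (c) 20.69 g

Moles of CH4 = 32.4 g ÷ 16.04 g/mol = 2.01995 mol
Moles of O2 = 46.72 g ÷ 32.0 g/mol = 1.46 mol
Moles ÷ coefficient: CH4: 2.01995/1 = 2.02, O2: 1.46/2 = 0.73
(a) O2 has the smaller value, so O2 is the limiting reagent.
(b) Moles of CO2 = 1.46 mol O2 × (1/2) = 0.73 mol; mass = 0.73 mol × 44.01 g/mol = 32.13 g
(c) CH4 consumed = 1.46 × (1/2) = 0.73 mol; remaining = 2.01995 − 0.73 = 1.28995 mol; mass = 1.28995 mol × 16.04 g/mol = 20.69 g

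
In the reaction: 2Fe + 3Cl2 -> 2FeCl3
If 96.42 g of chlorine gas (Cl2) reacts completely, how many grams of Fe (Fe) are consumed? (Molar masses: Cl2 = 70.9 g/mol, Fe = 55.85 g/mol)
Moles of Cl2 = 96.42 g ÷ 70.9 g/mol = 1.35994 mol
Mole ratio: 2 mol Fe / 3 mol Cl2
Moles of Fe = 1.35994 × (2/3) = 0.906629 mol
Mass of Fe = 0.906629 mol × 55.85 g/mol = 50.64 g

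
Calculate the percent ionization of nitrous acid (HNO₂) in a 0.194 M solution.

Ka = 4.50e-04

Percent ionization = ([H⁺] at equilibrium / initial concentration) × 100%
Percent ionization = 4.7%

Let x = [H⁺]. Ka = x²/(C - x) ⇒ x² + (4.50e-04)x - (4.50e-04)(0.194) = 0. x = 9.1212e-03. Percent = (9.1212e-03/0.194) × 100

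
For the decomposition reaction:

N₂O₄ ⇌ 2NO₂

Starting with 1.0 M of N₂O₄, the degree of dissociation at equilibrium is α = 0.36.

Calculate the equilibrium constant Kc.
K_c = 0.8100

x = α·[A]₀ = 0.36 × 1.0 = 0.36 M dissociated.
At eq: [N₂O₄] = 1.0 − 0.36 = 0.64 M; [NO₂] = 2x = 0.72 M.
Kc = [NO₂]²/[N₂O₄] = (0.72)²/0.64 = 0.81.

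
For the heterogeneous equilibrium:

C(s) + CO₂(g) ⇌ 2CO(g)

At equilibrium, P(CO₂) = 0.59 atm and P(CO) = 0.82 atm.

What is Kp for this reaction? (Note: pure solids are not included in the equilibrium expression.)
K_p = 1.140

Solid C is excluded.
Kp = P(CO)²/P(CO₂) = (0.82)²/0.59 = 0.6724/0.59 = 1.140.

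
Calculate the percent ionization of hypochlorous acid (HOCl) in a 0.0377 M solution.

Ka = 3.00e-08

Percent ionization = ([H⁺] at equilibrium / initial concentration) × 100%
Percent ionization = 0.0892%

Let x = [H⁺]. Ka = x²/(C - x) ⇒ x² + (3.00e-08)x - (3.00e-08)(0.0377) = 0. x = 3.3615e-05. Percent = (3.3615e-05/0.0377) × 100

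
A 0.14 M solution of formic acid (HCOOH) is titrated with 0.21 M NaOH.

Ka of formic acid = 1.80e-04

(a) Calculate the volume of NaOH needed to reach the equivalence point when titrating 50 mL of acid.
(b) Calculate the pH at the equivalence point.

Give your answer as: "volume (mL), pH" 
V = 33.3 mL, pH = 8.33

(a) At equivalence: moles acid = moles base.
moles acid = 0.14 × 0.05 = 0.007 mol; V_NaOH = 0.007/0.21 = 0.03333 L = 33.3 mL.
(b) At equivalence, all acid → conjugate base A⁻ at [A⁻] = 0.007/0.08333 = 0.084 M.
Kb = Kw/Ka = 1.0e-14/1.80e-04 = 5.556e-11; [OH⁻] = √(Kb·[A⁻]) = 2.160e-06; pOH = 5.67; pH = 14 − pOH = 8.33.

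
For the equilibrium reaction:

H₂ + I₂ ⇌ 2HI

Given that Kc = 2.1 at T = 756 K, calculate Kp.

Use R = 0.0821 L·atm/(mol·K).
K_p = 2.1000

Δn = (moles gaseous products) − (moles gaseous reactants) = 0
T = 756 K; RT = 0.0821 × 756 = 62.0676
Kp = Kc·(RT)^Δn = 2.1 × (62.0676)^0 = 2.1 × 1 = 2.1000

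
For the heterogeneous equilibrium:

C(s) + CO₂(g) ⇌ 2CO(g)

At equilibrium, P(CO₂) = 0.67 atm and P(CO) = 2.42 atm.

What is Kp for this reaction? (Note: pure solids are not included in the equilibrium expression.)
K_p = 8.741

Solid C is excluded.
Kp = P(CO)²/P(CO₂) = (2.42)²/0.67 = 5.856/0.67 = 8.741.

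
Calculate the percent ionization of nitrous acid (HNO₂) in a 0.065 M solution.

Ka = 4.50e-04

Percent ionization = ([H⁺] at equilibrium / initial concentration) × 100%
Percent ionization = 7.98%

Let x = [H⁺]. Ka = x²/(C - x) ⇒ x² + (4.50e-04)x - (4.50e-04)(0.065) = 0. x = 5.1880e-03. Percent = (5.1880e-03/0.065) × 100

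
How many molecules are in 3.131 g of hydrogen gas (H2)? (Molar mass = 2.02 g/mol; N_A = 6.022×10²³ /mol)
Moles = 3.131 g ÷ 2.02 g/mol = 1.55 mol
Molecules = 1.55 mol × 6.022×10²³ /mol = 9.334e+23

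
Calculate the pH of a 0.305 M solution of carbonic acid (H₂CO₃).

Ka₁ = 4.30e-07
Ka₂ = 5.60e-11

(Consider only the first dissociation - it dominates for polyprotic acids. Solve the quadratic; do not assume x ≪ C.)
pH = 3.44

x² + Ka₁·x − Ka₁·C = 0 with Ka₁ = 4.30e-07, C = 0.305.
x = (−Ka₁ + √(Ka₁² + 4·Ka₁·C))/2 = 3.6193e-04 M, so pH = 3.44.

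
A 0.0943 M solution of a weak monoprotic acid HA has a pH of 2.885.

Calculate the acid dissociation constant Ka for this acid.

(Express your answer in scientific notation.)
K_a = 1.83e-05

[H⁺] = 10^(−pH) = 10^(−2.885) = 1.303e-03 M. For HA ⇌ H⁺ + A⁻, Ka = x²/(C − x) = (1.303e-03)²/(0.0943 − 1.303e-03) = 1.83e-05.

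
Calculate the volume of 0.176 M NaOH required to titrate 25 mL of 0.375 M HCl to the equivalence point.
V_{base} = 53.3 mL

At equivalence: moles acid = moles base.
moles HCl = 0.375 M × 0.025 L = 0.009375 mol
V_NaOH = 0.009375 mol ÷ 0.176 M = 0.05327 L = 53.3 mL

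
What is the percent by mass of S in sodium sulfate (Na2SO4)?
Mass of S in formula = 32.07 × 1 = 32.07 g/mol
Molar mass = 142.05 g/mol
% S = (32.07/142.05) × 100% = 22.58%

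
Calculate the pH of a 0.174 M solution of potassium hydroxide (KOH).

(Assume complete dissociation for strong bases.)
pH = 13.24

[OH⁻] = 0.174 M for strong base. pOH = -log[OH⁻] = 0.76, pH = 14 - pOH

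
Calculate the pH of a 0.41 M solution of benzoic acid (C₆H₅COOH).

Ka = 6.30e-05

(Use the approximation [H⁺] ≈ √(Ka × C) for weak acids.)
pH = 2.29

[H⁺] = √(Ka × C) = √(6.30e-05 × 0.41) = 5.0823e-03. pH = -log(5.0823e-03)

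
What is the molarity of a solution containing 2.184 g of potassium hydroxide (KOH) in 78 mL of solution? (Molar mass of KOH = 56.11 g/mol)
Moles of KOH = 2.184 g ÷ 56.11 g/mol = 0.0389235 mol
Volume = 78 mL = 0.078 L
Molarity = 0.0389235 mol ÷ 0.078 L = 0.499 M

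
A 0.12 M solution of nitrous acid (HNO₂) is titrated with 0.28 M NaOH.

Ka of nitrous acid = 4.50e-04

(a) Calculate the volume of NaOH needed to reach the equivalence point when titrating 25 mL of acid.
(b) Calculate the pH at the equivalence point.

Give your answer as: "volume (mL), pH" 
V = 10.7 mL, pH = 8.14

(a) At equivalence: moles acid = moles base.
moles acid = 0.12 × 0.025 = 0.003 mol; V_NaOH = 0.003/0.28 = 0.01071 L = 10.7 mL.
(b) At equivalence, all acid → conjugate base A⁻ at [A⁻] = 0.003/0.03571 = 0.084 M.
Kb = Kw/Ka = 1.0e-14/4.50e-04 = 2.222e-11; [OH⁻] = √(Kb·[A⁻]) = 1.366e-06; pOH = 5.86; pH = 14 − pOH = 8.14.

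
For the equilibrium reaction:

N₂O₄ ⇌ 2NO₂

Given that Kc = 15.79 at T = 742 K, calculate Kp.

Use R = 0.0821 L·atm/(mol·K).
K_p = 961.8984

Δn = (moles gaseous products) − (moles gaseous reactants) = 1
T = 742 K; RT = 0.0821 × 742 = 60.9182
Kp = Kc·(RT)^Δn = 15.79 × (60.9182)^1 = 15.79 × 60.9182 = 961.8984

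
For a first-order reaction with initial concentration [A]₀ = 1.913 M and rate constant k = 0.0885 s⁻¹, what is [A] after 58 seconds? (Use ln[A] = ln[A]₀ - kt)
0.0113 M

ln[A] = ln[A]₀ - k·t = ln(1.913) - (0.0885)·(58) = 0.6487 - 5.1330 = -4.4843
[A] = e^(-4.4843) = 0.0113 M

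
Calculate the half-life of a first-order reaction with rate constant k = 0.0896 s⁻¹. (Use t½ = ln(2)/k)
7.74 s

t½ = ln(2)/k = 0.6931/0.0896 = 7.74 s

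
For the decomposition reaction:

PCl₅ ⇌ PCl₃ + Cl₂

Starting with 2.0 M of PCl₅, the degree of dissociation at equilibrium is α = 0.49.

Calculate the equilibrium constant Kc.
K_c = 0.9416

x = α·[A]₀ = 0.49 × 2.0 = 0.98 M dissociated.
At eq: [PCl₅] = 2.0 − 0.98 = 1.02 M; [PCl₃] = [Cl₂] = x = 0.98 M.
Kc = [PCl₃][Cl₂]/[PCl₅] = (0.98)²/1.02 = 0.9416.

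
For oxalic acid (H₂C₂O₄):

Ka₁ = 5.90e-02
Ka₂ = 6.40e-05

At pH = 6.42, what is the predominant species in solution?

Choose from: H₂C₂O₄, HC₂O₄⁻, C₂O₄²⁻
C₂O₄²⁻

pKa1 = 1.23, pKa2 = 4.19. Each pKa is the crossover between adjacent species; pH = 6.42 lies in the region where C₂O₄²⁻ predominates.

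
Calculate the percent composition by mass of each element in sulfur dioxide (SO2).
S: 50.05%, O: 49.95%

Molar mass of SO2 = 64.07 g/mol
% S = (1 × 32.07) / 64.07 × 100% = 32.07 / 64.07 × 100% = 50.05%
% O = (2 × 16.0) / 64.07 × 100% = 32 / 64.07 × 100% = 49.95%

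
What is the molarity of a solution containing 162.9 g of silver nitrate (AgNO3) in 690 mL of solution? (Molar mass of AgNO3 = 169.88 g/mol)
Moles of AgNO3 = 162.9 g ÷ 169.88 g/mol = 0.958912 mol
Volume = 690 mL = 0.69 L
Molarity = 0.958912 mol ÷ 0.69 L = 1.39 M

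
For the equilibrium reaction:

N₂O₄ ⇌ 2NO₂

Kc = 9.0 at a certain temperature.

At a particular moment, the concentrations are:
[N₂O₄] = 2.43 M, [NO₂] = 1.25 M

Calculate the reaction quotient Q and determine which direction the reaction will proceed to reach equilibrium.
Q = 0.643, Q < K, reaction proceeds forward (toward products)

Q = ([NO₂]^2) / ([N₂O₄])
  = ((1.25)^2) / ((2.43)) = 1.5625/2.43 = 0.643
Since Q = 0.643 < Kc = 9.0, the reaction proceeds forward (toward products) to reach equilibrium.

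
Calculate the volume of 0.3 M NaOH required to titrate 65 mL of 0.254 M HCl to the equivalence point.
V_{base} = 55.0 mL

At equivalence: moles acid = moles base.
moles HCl = 0.254 M × 0.065 L = 0.01651 mol
V_NaOH = 0.01651 mol ÷ 0.3 M = 0.05503 L = 55.0 mL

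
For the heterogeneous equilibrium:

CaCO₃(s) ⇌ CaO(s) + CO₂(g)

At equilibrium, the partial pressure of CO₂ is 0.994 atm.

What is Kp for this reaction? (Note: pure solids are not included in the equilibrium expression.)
K_p = 0.994

Solids (CaCO₃, CaO) have activity 1 and are excluded.
Kp = P(CO₂) = 0.994.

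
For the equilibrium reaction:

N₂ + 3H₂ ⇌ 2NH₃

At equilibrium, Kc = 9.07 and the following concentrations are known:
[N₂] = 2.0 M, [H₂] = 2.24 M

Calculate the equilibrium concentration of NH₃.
[NH₃] = 14.2788 M

Kc = ([NH₃]^2) / ([N₂] × [H₂]^3) = 9.07
[NH₃]^2 = Kc · (reactant terms)/(other product terms) = 9.07 · 22.479 / 1 = 203.88
[NH₃] = (203.88)^(1/2) = 14.2788 M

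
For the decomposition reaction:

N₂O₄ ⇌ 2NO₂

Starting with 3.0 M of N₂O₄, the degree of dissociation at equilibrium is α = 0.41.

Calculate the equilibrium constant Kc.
K_c = 3.4190

x = α·[A]₀ = 0.41 × 3.0 = 1.23 M dissociated.
At eq: [N₂O₄] = 3.0 − 1.23 = 1.77 M; [NO₂] = 2x = 2.46 M.
Kc = [NO₂]²/[N₂O₄] = (2.46)²/1.77 = 3.419.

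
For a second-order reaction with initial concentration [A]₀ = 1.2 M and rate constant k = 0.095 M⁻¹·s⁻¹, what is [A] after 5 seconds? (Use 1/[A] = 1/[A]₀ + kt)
0.7643 M

1/[A] = 1/[A]₀ + k·t = 1/1.2 + (0.095)·(5) = 0.8333 + 0.4750 = 1.3083
[A] = 1/1.3083 = 0.7643 M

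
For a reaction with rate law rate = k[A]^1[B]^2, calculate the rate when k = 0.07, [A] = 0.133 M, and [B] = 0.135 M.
0.0001697 M/s

rate = k·[A]^1·[B]^2 = 0.07·(0.133)^1·(0.135)^2 = 0.07·0.133·0.018225 = 0.0001697 M/s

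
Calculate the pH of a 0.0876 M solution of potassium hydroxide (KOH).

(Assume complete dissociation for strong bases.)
pH = 12.94

[OH⁻] = 0.0876 M for strong base. pOH = -log[OH⁻] = 1.06, pH = 14 - pOH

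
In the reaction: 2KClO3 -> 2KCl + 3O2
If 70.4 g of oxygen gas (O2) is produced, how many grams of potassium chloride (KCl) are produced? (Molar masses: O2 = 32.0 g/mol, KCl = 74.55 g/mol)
Moles of O2 = 70.4 g ÷ 32.0 g/mol = 2.2 mol
Mole ratio: 2 mol KCl / 3 mol O2
Moles of KCl = 2.2 × (2/3) = 1.46667 mol
Mass of KCl = 1.46667 mol × 74.55 g/mol = 109.3 g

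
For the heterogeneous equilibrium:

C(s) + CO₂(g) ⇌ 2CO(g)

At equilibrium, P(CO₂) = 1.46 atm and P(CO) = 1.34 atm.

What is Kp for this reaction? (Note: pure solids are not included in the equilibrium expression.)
K_p = 1.230

Solid C is excluded.
Kp = P(CO)²/P(CO₂) = (1.34)²/1.46 = 1.796/1.46 = 1.230.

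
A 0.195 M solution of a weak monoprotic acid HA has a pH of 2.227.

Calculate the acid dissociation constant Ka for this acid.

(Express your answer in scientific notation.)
K_a = 1.86e-04

[H⁺] = 10^(−pH) = 10^(−2.227) = 5.929e-03 M. For HA ⇌ H⁺ + A⁻, Ka = x²/(C − x) = (5.929e-03)²/(0.195 − 5.929e-03) = 1.86e-04.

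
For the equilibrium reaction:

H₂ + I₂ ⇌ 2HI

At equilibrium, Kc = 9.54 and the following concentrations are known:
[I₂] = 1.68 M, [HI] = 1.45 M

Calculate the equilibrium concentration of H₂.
[H₂] = 0.1312 M

Kc = ([HI]^2) / ([H₂] × [I₂]) = 9.54
[H₂]^1 = (product terms)/(Kc · other reactant terms) = 2.1025 / (9.54 · 1.68) = 0.13118
[H₂] = 0.1312 M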